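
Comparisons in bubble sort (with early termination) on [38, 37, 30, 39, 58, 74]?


Algorithm: bubble sort (with early termination)
Input: [38, 37, 30, 39, 58, 74]
Sorted: [30, 37, 38, 39, 58, 74]

12


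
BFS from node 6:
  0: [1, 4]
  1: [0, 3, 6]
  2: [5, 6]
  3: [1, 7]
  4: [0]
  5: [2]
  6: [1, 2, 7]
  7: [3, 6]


Visit 6, enqueue [1, 2, 7]
Visit 1, enqueue [0, 3]
Visit 2, enqueue [5]
Visit 7, enqueue []
Visit 0, enqueue [4]
Visit 3, enqueue []
Visit 5, enqueue []
Visit 4, enqueue []

BFS order: [6, 1, 2, 7, 0, 3, 5, 4]


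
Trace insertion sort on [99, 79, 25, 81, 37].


Initial: [99, 79, 25, 81, 37]
Insert 79: [79, 99, 25, 81, 37]
Insert 25: [25, 79, 99, 81, 37]
Insert 81: [25, 79, 81, 99, 37]
Insert 37: [25, 37, 79, 81, 99]

Sorted: [25, 37, 79, 81, 99]


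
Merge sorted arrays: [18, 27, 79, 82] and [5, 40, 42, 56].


Take 5 from B
Take 18 from A
Take 27 from A
Take 40 from B
Take 42 from B
Take 56 from B

Merged: [5, 18, 27, 40, 42, 56, 79, 82]


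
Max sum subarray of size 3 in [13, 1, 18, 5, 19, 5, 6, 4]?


[0:3]: 32
[1:4]: 24
[2:5]: 42
[3:6]: 29
[4:7]: 30
[5:8]: 15

Max: 42 at [2:5]


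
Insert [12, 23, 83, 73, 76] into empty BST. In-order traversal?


Insert 12: root
Insert 23: R from 12
Insert 83: R from 12 -> R from 23
Insert 73: R from 12 -> R from 23 -> L from 83
Insert 76: R from 12 -> R from 23 -> L from 83 -> R from 73

In-order: [12, 23, 73, 76, 83]


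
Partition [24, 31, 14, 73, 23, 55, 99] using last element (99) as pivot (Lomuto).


Pivot: 99
  24 <= 99: advance i (no swap)
  31 <= 99: advance i (no swap)
  14 <= 99: advance i (no swap)
  73 <= 99: advance i (no swap)
  23 <= 99: advance i (no swap)
  55 <= 99: advance i (no swap)
Place pivot at 6: [24, 31, 14, 73, 23, 55, 99]

Partitioned: [24, 31, 14, 73, 23, 55, 99]


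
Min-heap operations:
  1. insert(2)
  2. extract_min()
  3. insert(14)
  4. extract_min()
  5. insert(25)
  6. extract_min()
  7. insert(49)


insert(2) -> [2]
extract_min()->2, []
insert(14) -> [14]
extract_min()->14, []
insert(25) -> [25]
extract_min()->25, []
insert(49) -> [49]

Final heap: [49]


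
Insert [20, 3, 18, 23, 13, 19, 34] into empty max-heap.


Insert 20: [20]
Insert 3: [20, 3]
Insert 18: [20, 3, 18]
Insert 23: [23, 20, 18, 3]
Insert 13: [23, 20, 18, 3, 13]
Insert 19: [23, 20, 19, 3, 13, 18]
Insert 34: [34, 20, 23, 3, 13, 18, 19]

Final heap: [34, 20, 23, 3, 13, 18, 19]


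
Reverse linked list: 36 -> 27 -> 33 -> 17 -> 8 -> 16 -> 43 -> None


Step 1: curr=36, set curr.next=prev(None) | reversed so far: 36
Step 2: curr=27, set curr.next=prev(36) | reversed so far: 27 -> 36
Step 3: curr=33, set curr.next=prev(27) | reversed so far: 33 -> 27 -> 36
Step 4: curr=17, set curr.next=prev(33) | reversed so far: 17 -> 33 -> 27 -> 36
Step 5: curr=8, set curr.next=prev(17) | reversed so far: 8 -> 17 -> 33 -> 27 -> 36
Step 6: curr=16, set curr.next=prev(8) | reversed so far: 16 -> 8 -> 17 -> 33 -> 27 -> 36
Step 7: curr=43, set curr.next=prev(16) | reversed so far: 43 -> 16 -> 8 -> 17 -> 33 -> 27 -> 36

43 -> 16 -> 8 -> 17 -> 33 -> 27 -> 36 -> None


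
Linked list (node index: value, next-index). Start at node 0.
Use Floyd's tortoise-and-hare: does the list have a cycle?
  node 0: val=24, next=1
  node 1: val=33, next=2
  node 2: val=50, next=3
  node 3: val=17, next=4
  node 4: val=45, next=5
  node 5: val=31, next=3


Floyd's tortoise (slow, +1) and hare (fast, +2):
  init: slow=0, fast=0
  step 1: slow=1, fast=2
  step 2: slow=2, fast=4
  step 3: slow=3, fast=3
  slow == fast at node 3: cycle detected

Cycle: yes


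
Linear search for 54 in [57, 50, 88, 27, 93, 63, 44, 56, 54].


i=0: 57!=54
i=1: 50!=54
i=2: 88!=54
i=3: 27!=54
i=4: 93!=54
i=5: 63!=54
i=6: 44!=54
i=7: 56!=54
i=8: 54==54 found!

Found at 8, 9 comps


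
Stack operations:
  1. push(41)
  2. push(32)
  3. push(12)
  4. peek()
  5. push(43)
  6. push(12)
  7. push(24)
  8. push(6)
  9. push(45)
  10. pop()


push(41) -> [41]
push(32) -> [41, 32]
push(12) -> [41, 32, 12]
peek()->12
push(43) -> [41, 32, 12, 43]
push(12) -> [41, 32, 12, 43, 12]
push(24) -> [41, 32, 12, 43, 12, 24]
push(6) -> [41, 32, 12, 43, 12, 24, 6]
push(45) -> [41, 32, 12, 43, 12, 24, 6, 45]
pop()->45, [41, 32, 12, 43, 12, 24, 6]

Final stack: [41, 32, 12, 43, 12, 24, 6]


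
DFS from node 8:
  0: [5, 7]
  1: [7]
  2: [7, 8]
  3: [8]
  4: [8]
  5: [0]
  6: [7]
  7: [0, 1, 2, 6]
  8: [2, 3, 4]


Visit 8, push [4, 3, 2]
Visit 2, push [7]
Visit 7, push [6, 1, 0]
Visit 0, push [5]
Visit 5, push []
Visit 1, push []
Visit 6, push []
Visit 3, push []
Visit 4, push []

DFS order: [8, 2, 7, 0, 5, 1, 6, 3, 4]


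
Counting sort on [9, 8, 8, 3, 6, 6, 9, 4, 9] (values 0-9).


Input: [9, 8, 8, 3, 6, 6, 9, 4, 9]
Counts: [0, 0, 0, 1, 1, 0, 2, 0, 2, 3]

Sorted: [3, 4, 6, 6, 8, 8, 9, 9, 9]


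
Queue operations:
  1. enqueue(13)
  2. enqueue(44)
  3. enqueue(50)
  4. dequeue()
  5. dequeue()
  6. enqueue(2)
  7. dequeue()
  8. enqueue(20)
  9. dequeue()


enqueue(13) -> [13]
enqueue(44) -> [13, 44]
enqueue(50) -> [13, 44, 50]
dequeue()->13, [44, 50]
dequeue()->44, [50]
enqueue(2) -> [50, 2]
dequeue()->50, [2]
enqueue(20) -> [2, 20]
dequeue()->2, [20]

Final queue: [20]


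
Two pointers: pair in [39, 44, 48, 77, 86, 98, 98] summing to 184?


lo=0(39)+hi=6(98)=137
lo=1(44)+hi=6(98)=142
lo=2(48)+hi=6(98)=146
lo=3(77)+hi=6(98)=175
lo=4(86)+hi=6(98)=184

Yes: 86+98=184


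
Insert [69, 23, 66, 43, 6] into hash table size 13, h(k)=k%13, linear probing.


Insert 69: h=4 -> slot 4
Insert 23: h=10 -> slot 10
Insert 66: h=1 -> slot 1
Insert 43: h=4, 1 probes -> slot 5
Insert 6: h=6 -> slot 6

Table: [None, 66, None, None, 69, 43, 6, None, None, None, 23, None, None]


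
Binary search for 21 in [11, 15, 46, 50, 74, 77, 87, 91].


Step 1: lo=0, hi=7, mid=3, val=50
Step 2: lo=0, hi=2, mid=1, val=15
Step 3: lo=2, hi=2, mid=2, val=46

Not found


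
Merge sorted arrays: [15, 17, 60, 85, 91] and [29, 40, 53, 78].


Take 15 from A
Take 17 from A
Take 29 from B
Take 40 from B
Take 53 from B
Take 60 from A
Take 78 from B

Merged: [15, 17, 29, 40, 53, 60, 78, 85, 91]


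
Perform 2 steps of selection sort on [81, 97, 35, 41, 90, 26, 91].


Initial: [81, 97, 35, 41, 90, 26, 91]
Step 1: min=26 at 5
  Swap: [26, 97, 35, 41, 90, 81, 91]
Step 2: min=35 at 2
  Swap: [26, 35, 97, 41, 90, 81, 91]

After 2 steps: [26, 35, 97, 41, 90, 81, 91]


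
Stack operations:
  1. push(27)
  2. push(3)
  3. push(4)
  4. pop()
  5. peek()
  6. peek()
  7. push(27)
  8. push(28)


push(27) -> [27]
push(3) -> [27, 3]
push(4) -> [27, 3, 4]
pop()->4, [27, 3]
peek()->3
peek()->3
push(27) -> [27, 3, 27]
push(28) -> [27, 3, 27, 28]

Final stack: [27, 3, 27, 28]


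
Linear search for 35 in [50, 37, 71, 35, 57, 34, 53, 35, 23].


i=0: 50!=35
i=1: 37!=35
i=2: 71!=35
i=3: 35==35 found!

Found at 3, 4 comps


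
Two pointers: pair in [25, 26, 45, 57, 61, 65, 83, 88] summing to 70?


lo=0(25)+hi=7(88)=113
lo=0(25)+hi=6(83)=108
lo=0(25)+hi=5(65)=90
lo=0(25)+hi=4(61)=86
lo=0(25)+hi=3(57)=82
lo=0(25)+hi=2(45)=70

Yes: 25+45=70


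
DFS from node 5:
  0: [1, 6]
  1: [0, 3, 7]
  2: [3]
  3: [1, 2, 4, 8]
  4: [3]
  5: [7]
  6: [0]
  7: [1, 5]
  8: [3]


Visit 5, push [7]
Visit 7, push [1]
Visit 1, push [3, 0]
Visit 0, push [6]
Visit 6, push []
Visit 3, push [8, 4, 2]
Visit 2, push []
Visit 4, push []
Visit 8, push []

DFS order: [5, 7, 1, 0, 6, 3, 2, 4, 8]


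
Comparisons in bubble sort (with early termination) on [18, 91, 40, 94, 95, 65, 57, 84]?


Algorithm: bubble sort (with early termination)
Input: [18, 91, 40, 94, 95, 65, 57, 84]
Sorted: [18, 40, 57, 65, 84, 91, 94, 95]

25


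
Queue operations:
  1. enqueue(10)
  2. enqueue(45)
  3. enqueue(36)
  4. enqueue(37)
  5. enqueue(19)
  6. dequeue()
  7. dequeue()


enqueue(10) -> [10]
enqueue(45) -> [10, 45]
enqueue(36) -> [10, 45, 36]
enqueue(37) -> [10, 45, 36, 37]
enqueue(19) -> [10, 45, 36, 37, 19]
dequeue()->10, [45, 36, 37, 19]
dequeue()->45, [36, 37, 19]

Final queue: [36, 37, 19]


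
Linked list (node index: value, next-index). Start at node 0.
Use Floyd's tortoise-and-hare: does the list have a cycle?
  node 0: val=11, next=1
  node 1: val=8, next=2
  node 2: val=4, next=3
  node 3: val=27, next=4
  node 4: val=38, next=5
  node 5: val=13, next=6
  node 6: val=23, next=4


Floyd's tortoise (slow, +1) and hare (fast, +2):
  init: slow=0, fast=0
  step 1: slow=1, fast=2
  step 2: slow=2, fast=4
  step 3: slow=3, fast=6
  step 4: slow=4, fast=5
  step 5: slow=5, fast=4
  step 6: slow=6, fast=6
  slow == fast at node 6: cycle detected

Cycle: yes


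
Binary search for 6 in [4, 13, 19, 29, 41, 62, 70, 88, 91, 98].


Step 1: lo=0, hi=9, mid=4, val=41
Step 2: lo=0, hi=3, mid=1, val=13
Step 3: lo=0, hi=0, mid=0, val=4

Not found


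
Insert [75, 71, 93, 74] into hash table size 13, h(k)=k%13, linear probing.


Insert 75: h=10 -> slot 10
Insert 71: h=6 -> slot 6
Insert 93: h=2 -> slot 2
Insert 74: h=9 -> slot 9

Table: [None, None, 93, None, None, None, 71, None, None, 74, 75, None, None]


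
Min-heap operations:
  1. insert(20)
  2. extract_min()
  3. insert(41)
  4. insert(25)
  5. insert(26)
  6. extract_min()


insert(20) -> [20]
extract_min()->20, []
insert(41) -> [41]
insert(25) -> [25, 41]
insert(26) -> [25, 41, 26]
extract_min()->25, [26, 41]

Final heap: [26, 41]


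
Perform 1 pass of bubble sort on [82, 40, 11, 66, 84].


Initial: [82, 40, 11, 66, 84]
Pass 1: [40, 11, 66, 82, 84] (3 swaps)

After 1 pass: [40, 11, 66, 82, 84]


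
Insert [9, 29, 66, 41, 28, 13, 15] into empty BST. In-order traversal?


Insert 9: root
Insert 29: R from 9
Insert 66: R from 9 -> R from 29
Insert 41: R from 9 -> R from 29 -> L from 66
Insert 28: R from 9 -> L from 29
Insert 13: R from 9 -> L from 29 -> L from 28
Insert 15: R from 9 -> L from 29 -> L from 28 -> R from 13

In-order: [9, 13, 15, 28, 29, 41, 66]


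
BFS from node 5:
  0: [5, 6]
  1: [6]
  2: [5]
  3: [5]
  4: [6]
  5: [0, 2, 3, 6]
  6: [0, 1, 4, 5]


Visit 5, enqueue [0, 2, 3, 6]
Visit 0, enqueue []
Visit 2, enqueue []
Visit 3, enqueue []
Visit 6, enqueue [1, 4]
Visit 1, enqueue []
Visit 4, enqueue []

BFS order: [5, 0, 2, 3, 6, 1, 4]


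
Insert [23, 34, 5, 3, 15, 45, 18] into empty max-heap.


Insert 23: [23]
Insert 34: [34, 23]
Insert 5: [34, 23, 5]
Insert 3: [34, 23, 5, 3]
Insert 15: [34, 23, 5, 3, 15]
Insert 45: [45, 23, 34, 3, 15, 5]
Insert 18: [45, 23, 34, 3, 15, 5, 18]

Final heap: [45, 23, 34, 3, 15, 5, 18]


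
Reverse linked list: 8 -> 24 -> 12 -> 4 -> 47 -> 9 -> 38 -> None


Step 1: curr=8, set curr.next=prev(None) | reversed so far: 8
Step 2: curr=24, set curr.next=prev(8) | reversed so far: 24 -> 8
Step 3: curr=12, set curr.next=prev(24) | reversed so far: 12 -> 24 -> 8
Step 4: curr=4, set curr.next=prev(12) | reversed so far: 4 -> 12 -> 24 -> 8
Step 5: curr=47, set curr.next=prev(4) | reversed so far: 47 -> 4 -> 12 -> 24 -> 8
Step 6: curr=9, set curr.next=prev(47) | reversed so far: 9 -> 47 -> 4 -> 12 -> 24 -> 8
Step 7: curr=38, set curr.next=prev(9) | reversed so far: 38 -> 9 -> 47 -> 4 -> 12 -> 24 -> 8

38 -> 9 -> 47 -> 4 -> 12 -> 24 -> 8 -> None


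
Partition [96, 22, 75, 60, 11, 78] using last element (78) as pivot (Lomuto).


Pivot: 78
  22 <= 78: swap -> [22, 96, 75, 60, 11, 78]
  75 <= 78: swap -> [22, 75, 96, 60, 11, 78]
  60 <= 78: swap -> [22, 75, 60, 96, 11, 78]
  11 <= 78: swap -> [22, 75, 60, 11, 96, 78]
Place pivot at 4: [22, 75, 60, 11, 78, 96]

Partitioned: [22, 75, 60, 11, 78, 96]


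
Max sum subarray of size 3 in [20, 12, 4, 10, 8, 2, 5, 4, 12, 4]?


[0:3]: 36
[1:4]: 26
[2:5]: 22
[3:6]: 20
[4:7]: 15
[5:8]: 11
[6:9]: 21
[7:10]: 20

Max: 36 at [0:3]


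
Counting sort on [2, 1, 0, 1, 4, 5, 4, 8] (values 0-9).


Input: [2, 1, 0, 1, 4, 5, 4, 8]
Counts: [1, 2, 1, 0, 2, 1, 0, 0, 1, 0]

Sorted: [0, 1, 1, 2, 4, 4, 5, 8]


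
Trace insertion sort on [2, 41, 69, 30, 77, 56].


Initial: [2, 41, 69, 30, 77, 56]
Insert 41: [2, 41, 69, 30, 77, 56]
Insert 69: [2, 41, 69, 30, 77, 56]
Insert 30: [2, 30, 41, 69, 77, 56]
Insert 77: [2, 30, 41, 69, 77, 56]
Insert 56: [2, 30, 41, 56, 69, 77]

Sorted: [2, 30, 41, 56, 69, 77]


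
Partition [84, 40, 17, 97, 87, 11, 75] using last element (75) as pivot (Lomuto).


Pivot: 75
  40 <= 75: swap -> [40, 84, 17, 97, 87, 11, 75]
  17 <= 75: swap -> [40, 17, 84, 97, 87, 11, 75]
  11 <= 75: swap -> [40, 17, 11, 97, 87, 84, 75]
Place pivot at 3: [40, 17, 11, 75, 87, 84, 97]

Partitioned: [40, 17, 11, 75, 87, 84, 97]


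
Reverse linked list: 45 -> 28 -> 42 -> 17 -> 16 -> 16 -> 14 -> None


Step 1: curr=45, set curr.next=prev(None) | reversed so far: 45
Step 2: curr=28, set curr.next=prev(45) | reversed so far: 28 -> 45
Step 3: curr=42, set curr.next=prev(28) | reversed so far: 42 -> 28 -> 45
Step 4: curr=17, set curr.next=prev(42) | reversed so far: 17 -> 42 -> 28 -> 45
Step 5: curr=16, set curr.next=prev(17) | reversed so far: 16 -> 17 -> 42 -> 28 -> 45
Step 6: curr=16, set curr.next=prev(16) | reversed so far: 16 -> 16 -> 17 -> 42 -> 28 -> 45
Step 7: curr=14, set curr.next=prev(16) | reversed so far: 14 -> 16 -> 16 -> 17 -> 42 -> 28 -> 45

14 -> 16 -> 16 -> 17 -> 42 -> 28 -> 45 -> None


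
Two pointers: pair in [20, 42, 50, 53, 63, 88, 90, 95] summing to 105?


lo=0(20)+hi=7(95)=115
lo=0(20)+hi=6(90)=110
lo=0(20)+hi=5(88)=108
lo=0(20)+hi=4(63)=83
lo=1(42)+hi=4(63)=105

Yes: 42+63=105


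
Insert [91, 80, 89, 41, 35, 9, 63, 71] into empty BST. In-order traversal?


Insert 91: root
Insert 80: L from 91
Insert 89: L from 91 -> R from 80
Insert 41: L from 91 -> L from 80
Insert 35: L from 91 -> L from 80 -> L from 41
Insert 9: L from 91 -> L from 80 -> L from 41 -> L from 35
Insert 63: L from 91 -> L from 80 -> R from 41
Insert 71: L from 91 -> L from 80 -> R from 41 -> R from 63

In-order: [9, 35, 41, 63, 71, 80, 89, 91]


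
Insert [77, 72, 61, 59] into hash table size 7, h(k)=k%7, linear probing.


Insert 77: h=0 -> slot 0
Insert 72: h=2 -> slot 2
Insert 61: h=5 -> slot 5
Insert 59: h=3 -> slot 3

Table: [77, None, 72, 59, None, 61, None]


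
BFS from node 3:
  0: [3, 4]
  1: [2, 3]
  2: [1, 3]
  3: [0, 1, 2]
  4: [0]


Visit 3, enqueue [0, 1, 2]
Visit 0, enqueue [4]
Visit 1, enqueue []
Visit 2, enqueue []
Visit 4, enqueue []

BFS order: [3, 0, 1, 2, 4]


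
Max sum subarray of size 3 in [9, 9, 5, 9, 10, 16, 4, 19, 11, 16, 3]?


[0:3]: 23
[1:4]: 23
[2:5]: 24
[3:6]: 35
[4:7]: 30
[5:8]: 39
[6:9]: 34
[7:10]: 46
[8:11]: 30

Max: 46 at [7:10]


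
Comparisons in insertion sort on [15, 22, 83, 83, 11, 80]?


Algorithm: insertion sort
Input: [15, 22, 83, 83, 11, 80]
Sorted: [11, 15, 22, 80, 83, 83]

10


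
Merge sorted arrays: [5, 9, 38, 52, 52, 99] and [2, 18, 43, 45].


Take 2 from B
Take 5 from A
Take 9 from A
Take 18 from B
Take 38 from A
Take 43 from B
Take 45 from B

Merged: [2, 5, 9, 18, 38, 43, 45, 52, 52, 99]


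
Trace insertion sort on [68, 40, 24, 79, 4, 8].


Initial: [68, 40, 24, 79, 4, 8]
Insert 40: [40, 68, 24, 79, 4, 8]
Insert 24: [24, 40, 68, 79, 4, 8]
Insert 79: [24, 40, 68, 79, 4, 8]
Insert 4: [4, 24, 40, 68, 79, 8]
Insert 8: [4, 8, 24, 40, 68, 79]

Sorted: [4, 8, 24, 40, 68, 79]


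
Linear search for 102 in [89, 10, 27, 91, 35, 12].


i=0: 89!=102
i=1: 10!=102
i=2: 27!=102
i=3: 91!=102
i=4: 35!=102
i=5: 12!=102

Not found, 6 comps


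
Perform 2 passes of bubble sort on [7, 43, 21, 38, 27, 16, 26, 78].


Initial: [7, 43, 21, 38, 27, 16, 26, 78]
Pass 1: [7, 21, 38, 27, 16, 26, 43, 78] (5 swaps)
Pass 2: [7, 21, 27, 16, 26, 38, 43, 78] (3 swaps)

After 2 passes: [7, 21, 27, 16, 26, 38, 43, 78]


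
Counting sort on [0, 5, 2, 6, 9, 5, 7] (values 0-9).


Input: [0, 5, 2, 6, 9, 5, 7]
Counts: [1, 0, 1, 0, 0, 2, 1, 1, 0, 1]

Sorted: [0, 2, 5, 5, 6, 7, 9]


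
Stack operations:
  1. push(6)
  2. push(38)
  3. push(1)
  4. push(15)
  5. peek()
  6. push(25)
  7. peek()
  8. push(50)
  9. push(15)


push(6) -> [6]
push(38) -> [6, 38]
push(1) -> [6, 38, 1]
push(15) -> [6, 38, 1, 15]
peek()->15
push(25) -> [6, 38, 1, 15, 25]
peek()->25
push(50) -> [6, 38, 1, 15, 25, 50]
push(15) -> [6, 38, 1, 15, 25, 50, 15]

Final stack: [6, 38, 1, 15, 25, 50, 15]


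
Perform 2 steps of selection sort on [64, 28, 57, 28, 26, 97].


Initial: [64, 28, 57, 28, 26, 97]
Step 1: min=26 at 4
  Swap: [26, 28, 57, 28, 64, 97]
Step 2: min=28 at 1
  Swap: [26, 28, 57, 28, 64, 97]

After 2 steps: [26, 28, 57, 28, 64, 97]


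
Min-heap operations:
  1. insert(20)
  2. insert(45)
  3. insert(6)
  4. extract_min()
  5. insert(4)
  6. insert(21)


insert(20) -> [20]
insert(45) -> [20, 45]
insert(6) -> [6, 45, 20]
extract_min()->6, [20, 45]
insert(4) -> [4, 45, 20]
insert(21) -> [4, 21, 20, 45]

Final heap: [4, 21, 20, 45]


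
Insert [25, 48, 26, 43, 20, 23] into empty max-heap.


Insert 25: [25]
Insert 48: [48, 25]
Insert 26: [48, 25, 26]
Insert 43: [48, 43, 26, 25]
Insert 20: [48, 43, 26, 25, 20]
Insert 23: [48, 43, 26, 25, 20, 23]

Final heap: [48, 43, 26, 25, 20, 23]


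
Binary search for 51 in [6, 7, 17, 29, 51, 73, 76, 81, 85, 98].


Step 1: lo=0, hi=9, mid=4, val=51

Found at index 4


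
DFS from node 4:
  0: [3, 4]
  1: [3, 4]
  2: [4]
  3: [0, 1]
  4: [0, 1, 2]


Visit 4, push [2, 1, 0]
Visit 0, push [3]
Visit 3, push [1]
Visit 1, push []
Visit 2, push []

DFS order: [4, 0, 3, 1, 2]


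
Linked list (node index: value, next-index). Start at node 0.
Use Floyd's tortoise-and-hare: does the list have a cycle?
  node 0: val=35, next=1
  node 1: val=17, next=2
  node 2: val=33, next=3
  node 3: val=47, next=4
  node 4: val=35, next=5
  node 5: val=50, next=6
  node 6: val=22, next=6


Floyd's tortoise (slow, +1) and hare (fast, +2):
  init: slow=0, fast=0
  step 1: slow=1, fast=2
  step 2: slow=2, fast=4
  step 3: slow=3, fast=6
  step 4: slow=4, fast=6
  step 5: slow=5, fast=6
  step 6: slow=6, fast=6
  slow == fast at node 6: cycle detected

Cycle: yes


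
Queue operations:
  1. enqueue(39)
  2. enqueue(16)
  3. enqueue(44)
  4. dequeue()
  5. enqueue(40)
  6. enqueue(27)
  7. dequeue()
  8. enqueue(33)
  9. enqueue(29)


enqueue(39) -> [39]
enqueue(16) -> [39, 16]
enqueue(44) -> [39, 16, 44]
dequeue()->39, [16, 44]
enqueue(40) -> [16, 44, 40]
enqueue(27) -> [16, 44, 40, 27]
dequeue()->16, [44, 40, 27]
enqueue(33) -> [44, 40, 27, 33]
enqueue(29) -> [44, 40, 27, 33, 29]

Final queue: [44, 40, 27, 33, 29]


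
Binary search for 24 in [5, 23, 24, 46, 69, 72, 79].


Step 1: lo=0, hi=6, mid=3, val=46
Step 2: lo=0, hi=2, mid=1, val=23
Step 3: lo=2, hi=2, mid=2, val=24

Found at index 2


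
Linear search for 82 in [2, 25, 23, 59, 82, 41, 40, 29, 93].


i=0: 2!=82
i=1: 25!=82
i=2: 23!=82
i=3: 59!=82
i=4: 82==82 found!

Found at 4, 5 comps


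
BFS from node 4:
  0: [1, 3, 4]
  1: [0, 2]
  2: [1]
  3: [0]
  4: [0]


Visit 4, enqueue [0]
Visit 0, enqueue [1, 3]
Visit 1, enqueue [2]
Visit 3, enqueue []
Visit 2, enqueue []

BFS order: [4, 0, 1, 3, 2]


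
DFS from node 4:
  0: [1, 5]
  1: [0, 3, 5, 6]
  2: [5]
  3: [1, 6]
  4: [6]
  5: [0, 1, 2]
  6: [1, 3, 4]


Visit 4, push [6]
Visit 6, push [3, 1]
Visit 1, push [5, 3, 0]
Visit 0, push [5]
Visit 5, push [2]
Visit 2, push []
Visit 3, push []

DFS order: [4, 6, 1, 0, 5, 2, 3]


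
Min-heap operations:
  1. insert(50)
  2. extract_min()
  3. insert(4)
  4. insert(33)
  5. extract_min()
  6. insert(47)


insert(50) -> [50]
extract_min()->50, []
insert(4) -> [4]
insert(33) -> [4, 33]
extract_min()->4, [33]
insert(47) -> [33, 47]

Final heap: [33, 47]


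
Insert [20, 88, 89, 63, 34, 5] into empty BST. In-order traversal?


Insert 20: root
Insert 88: R from 20
Insert 89: R from 20 -> R from 88
Insert 63: R from 20 -> L from 88
Insert 34: R from 20 -> L from 88 -> L from 63
Insert 5: L from 20

In-order: [5, 20, 34, 63, 88, 89]


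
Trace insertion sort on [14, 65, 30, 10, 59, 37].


Initial: [14, 65, 30, 10, 59, 37]
Insert 65: [14, 65, 30, 10, 59, 37]
Insert 30: [14, 30, 65, 10, 59, 37]
Insert 10: [10, 14, 30, 65, 59, 37]
Insert 59: [10, 14, 30, 59, 65, 37]
Insert 37: [10, 14, 30, 37, 59, 65]

Sorted: [10, 14, 30, 37, 59, 65]


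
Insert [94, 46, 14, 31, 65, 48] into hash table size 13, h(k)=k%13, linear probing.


Insert 94: h=3 -> slot 3
Insert 46: h=7 -> slot 7
Insert 14: h=1 -> slot 1
Insert 31: h=5 -> slot 5
Insert 65: h=0 -> slot 0
Insert 48: h=9 -> slot 9

Table: [65, 14, None, 94, None, 31, None, 46, None, 48, None, None, None]


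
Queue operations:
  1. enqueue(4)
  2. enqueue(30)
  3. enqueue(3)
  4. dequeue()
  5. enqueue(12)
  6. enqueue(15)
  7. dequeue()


enqueue(4) -> [4]
enqueue(30) -> [4, 30]
enqueue(3) -> [4, 30, 3]
dequeue()->4, [30, 3]
enqueue(12) -> [30, 3, 12]
enqueue(15) -> [30, 3, 12, 15]
dequeue()->30, [3, 12, 15]

Final queue: [3, 12, 15]


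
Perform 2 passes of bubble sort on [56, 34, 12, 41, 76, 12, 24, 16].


Initial: [56, 34, 12, 41, 76, 12, 24, 16]
Pass 1: [34, 12, 41, 56, 12, 24, 16, 76] (6 swaps)
Pass 2: [12, 34, 41, 12, 24, 16, 56, 76] (4 swaps)

After 2 passes: [12, 34, 41, 12, 24, 16, 56, 76]


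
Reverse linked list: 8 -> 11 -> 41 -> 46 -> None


Step 1: curr=8, set curr.next=prev(None) | reversed so far: 8
Step 2: curr=11, set curr.next=prev(8) | reversed so far: 11 -> 8
Step 3: curr=41, set curr.next=prev(11) | reversed so far: 41 -> 11 -> 8
Step 4: curr=46, set curr.next=prev(41) | reversed so far: 46 -> 41 -> 11 -> 8

46 -> 41 -> 11 -> 8 -> None


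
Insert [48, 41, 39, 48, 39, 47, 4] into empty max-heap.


Insert 48: [48]
Insert 41: [48, 41]
Insert 39: [48, 41, 39]
Insert 48: [48, 48, 39, 41]
Insert 39: [48, 48, 39, 41, 39]
Insert 47: [48, 48, 47, 41, 39, 39]
Insert 4: [48, 48, 47, 41, 39, 39, 4]

Final heap: [48, 48, 47, 41, 39, 39, 4]


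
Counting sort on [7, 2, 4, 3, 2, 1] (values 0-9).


Input: [7, 2, 4, 3, 2, 1]
Counts: [0, 1, 2, 1, 1, 0, 0, 1, 0, 0]

Sorted: [1, 2, 2, 3, 4, 7]


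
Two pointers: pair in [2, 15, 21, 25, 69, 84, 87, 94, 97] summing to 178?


lo=0(2)+hi=8(97)=99
lo=1(15)+hi=8(97)=112
lo=2(21)+hi=8(97)=118
lo=3(25)+hi=8(97)=122
lo=4(69)+hi=8(97)=166
lo=5(84)+hi=8(97)=181
lo=5(84)+hi=7(94)=178

Yes: 84+94=178


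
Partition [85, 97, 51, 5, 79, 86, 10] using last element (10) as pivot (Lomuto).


Pivot: 10
  5 <= 10: swap -> [5, 97, 51, 85, 79, 86, 10]
Place pivot at 1: [5, 10, 51, 85, 79, 86, 97]

Partitioned: [5, 10, 51, 85, 79, 86, 97]


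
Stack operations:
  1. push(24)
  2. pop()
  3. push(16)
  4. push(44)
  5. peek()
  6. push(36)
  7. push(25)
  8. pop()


push(24) -> [24]
pop()->24, []
push(16) -> [16]
push(44) -> [16, 44]
peek()->44
push(36) -> [16, 44, 36]
push(25) -> [16, 44, 36, 25]
pop()->25, [16, 44, 36]

Final stack: [16, 44, 36]


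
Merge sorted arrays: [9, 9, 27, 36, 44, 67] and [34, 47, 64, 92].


Take 9 from A
Take 9 from A
Take 27 from A
Take 34 from B
Take 36 from A
Take 44 from A
Take 47 from B
Take 64 from B
Take 67 from A

Merged: [9, 9, 27, 34, 36, 44, 47, 64, 67, 92]


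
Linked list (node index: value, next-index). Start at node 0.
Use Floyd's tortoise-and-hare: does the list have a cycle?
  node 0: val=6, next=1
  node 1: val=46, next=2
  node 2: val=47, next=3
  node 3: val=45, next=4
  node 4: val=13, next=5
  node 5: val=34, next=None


Floyd's tortoise (slow, +1) and hare (fast, +2):
  init: slow=0, fast=0
  step 1: slow=1, fast=2
  step 2: slow=2, fast=4
  step 3: fast 4->5->None, no cycle

Cycle: no


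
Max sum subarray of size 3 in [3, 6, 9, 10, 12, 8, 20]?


[0:3]: 18
[1:4]: 25
[2:5]: 31
[3:6]: 30
[4:7]: 40

Max: 40 at [4:7]


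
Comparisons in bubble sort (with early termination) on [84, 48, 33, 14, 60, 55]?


Algorithm: bubble sort (with early termination)
Input: [84, 48, 33, 14, 60, 55]
Sorted: [14, 33, 48, 55, 60, 84]

14


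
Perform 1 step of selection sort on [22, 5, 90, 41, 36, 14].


Initial: [22, 5, 90, 41, 36, 14]
Step 1: min=5 at 1
  Swap: [5, 22, 90, 41, 36, 14]

After 1 step: [5, 22, 90, 41, 36, 14]


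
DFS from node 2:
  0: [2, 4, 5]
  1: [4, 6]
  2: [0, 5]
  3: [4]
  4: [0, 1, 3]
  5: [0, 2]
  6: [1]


Visit 2, push [5, 0]
Visit 0, push [5, 4]
Visit 4, push [3, 1]
Visit 1, push [6]
Visit 6, push []
Visit 3, push []
Visit 5, push []

DFS order: [2, 0, 4, 1, 6, 3, 5]


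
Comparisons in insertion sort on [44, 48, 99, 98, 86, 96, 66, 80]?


Algorithm: insertion sort
Input: [44, 48, 99, 98, 86, 96, 66, 80]
Sorted: [44, 48, 66, 80, 86, 96, 98, 99]

20


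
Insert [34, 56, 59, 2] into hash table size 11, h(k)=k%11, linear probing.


Insert 34: h=1 -> slot 1
Insert 56: h=1, 1 probes -> slot 2
Insert 59: h=4 -> slot 4
Insert 2: h=2, 1 probes -> slot 3

Table: [None, 34, 56, 2, 59, None, None, None, None, None, None]


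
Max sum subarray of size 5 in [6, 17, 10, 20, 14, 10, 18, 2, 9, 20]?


[0:5]: 67
[1:6]: 71
[2:7]: 72
[3:8]: 64
[4:9]: 53
[5:10]: 59

Max: 72 at [2:7]


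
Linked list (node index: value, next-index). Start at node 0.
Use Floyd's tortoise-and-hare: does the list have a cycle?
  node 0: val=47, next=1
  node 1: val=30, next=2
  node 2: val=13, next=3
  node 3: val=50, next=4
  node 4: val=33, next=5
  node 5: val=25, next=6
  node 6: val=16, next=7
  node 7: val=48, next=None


Floyd's tortoise (slow, +1) and hare (fast, +2):
  init: slow=0, fast=0
  step 1: slow=1, fast=2
  step 2: slow=2, fast=4
  step 3: slow=3, fast=6
  step 4: fast 6->7->None, no cycle

Cycle: no


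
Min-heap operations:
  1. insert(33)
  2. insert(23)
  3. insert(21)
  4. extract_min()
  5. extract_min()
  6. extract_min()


insert(33) -> [33]
insert(23) -> [23, 33]
insert(21) -> [21, 33, 23]
extract_min()->21, [23, 33]
extract_min()->23, [33]
extract_min()->33, []

Final heap: []


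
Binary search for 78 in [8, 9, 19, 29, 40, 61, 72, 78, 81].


Step 1: lo=0, hi=8, mid=4, val=40
Step 2: lo=5, hi=8, mid=6, val=72
Step 3: lo=7, hi=8, mid=7, val=78

Found at index 7


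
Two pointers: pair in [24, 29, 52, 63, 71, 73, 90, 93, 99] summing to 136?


lo=0(24)+hi=8(99)=123
lo=1(29)+hi=8(99)=128
lo=2(52)+hi=8(99)=151
lo=2(52)+hi=7(93)=145
lo=2(52)+hi=6(90)=142
lo=2(52)+hi=5(73)=125
lo=3(63)+hi=5(73)=136

Yes: 63+73=136


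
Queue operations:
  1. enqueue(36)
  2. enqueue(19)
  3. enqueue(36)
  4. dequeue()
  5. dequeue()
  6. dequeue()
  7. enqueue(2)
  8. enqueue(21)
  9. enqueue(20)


enqueue(36) -> [36]
enqueue(19) -> [36, 19]
enqueue(36) -> [36, 19, 36]
dequeue()->36, [19, 36]
dequeue()->19, [36]
dequeue()->36, []
enqueue(2) -> [2]
enqueue(21) -> [2, 21]
enqueue(20) -> [2, 21, 20]

Final queue: [2, 21, 20]


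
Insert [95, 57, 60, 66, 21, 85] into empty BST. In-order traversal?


Insert 95: root
Insert 57: L from 95
Insert 60: L from 95 -> R from 57
Insert 66: L from 95 -> R from 57 -> R from 60
Insert 21: L from 95 -> L from 57
Insert 85: L from 95 -> R from 57 -> R from 60 -> R from 66

In-order: [21, 57, 60, 66, 85, 95]


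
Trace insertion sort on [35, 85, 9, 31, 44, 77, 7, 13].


Initial: [35, 85, 9, 31, 44, 77, 7, 13]
Insert 85: [35, 85, 9, 31, 44, 77, 7, 13]
Insert 9: [9, 35, 85, 31, 44, 77, 7, 13]
Insert 31: [9, 31, 35, 85, 44, 77, 7, 13]
Insert 44: [9, 31, 35, 44, 85, 77, 7, 13]
Insert 77: [9, 31, 35, 44, 77, 85, 7, 13]
Insert 7: [7, 9, 31, 35, 44, 77, 85, 13]
Insert 13: [7, 9, 13, 31, 35, 44, 77, 85]

Sorted: [7, 9, 13, 31, 35, 44, 77, 85]


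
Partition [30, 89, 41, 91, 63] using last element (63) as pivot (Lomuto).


Pivot: 63
  30 <= 63: advance i (no swap)
  41 <= 63: swap -> [30, 41, 89, 91, 63]
Place pivot at 2: [30, 41, 63, 91, 89]

Partitioned: [30, 41, 63, 91, 89]


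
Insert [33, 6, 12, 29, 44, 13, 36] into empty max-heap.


Insert 33: [33]
Insert 6: [33, 6]
Insert 12: [33, 6, 12]
Insert 29: [33, 29, 12, 6]
Insert 44: [44, 33, 12, 6, 29]
Insert 13: [44, 33, 13, 6, 29, 12]
Insert 36: [44, 33, 36, 6, 29, 12, 13]

Final heap: [44, 33, 36, 6, 29, 12, 13]


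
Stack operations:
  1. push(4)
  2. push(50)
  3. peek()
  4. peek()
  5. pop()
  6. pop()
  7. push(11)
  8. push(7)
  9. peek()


push(4) -> [4]
push(50) -> [4, 50]
peek()->50
peek()->50
pop()->50, [4]
pop()->4, []
push(11) -> [11]
push(7) -> [11, 7]
peek()->7

Final stack: [11, 7]


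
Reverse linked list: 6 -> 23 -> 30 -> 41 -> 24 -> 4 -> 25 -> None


Step 1: curr=6, set curr.next=prev(None) | reversed so far: 6
Step 2: curr=23, set curr.next=prev(6) | reversed so far: 23 -> 6
Step 3: curr=30, set curr.next=prev(23) | reversed so far: 30 -> 23 -> 6
Step 4: curr=41, set curr.next=prev(30) | reversed so far: 41 -> 30 -> 23 -> 6
Step 5: curr=24, set curr.next=prev(41) | reversed so far: 24 -> 41 -> 30 -> 23 -> 6
Step 6: curr=4, set curr.next=prev(24) | reversed so far: 4 -> 24 -> 41 -> 30 -> 23 -> 6
Step 7: curr=25, set curr.next=prev(4) | reversed so far: 25 -> 4 -> 24 -> 41 -> 30 -> 23 -> 6

25 -> 4 -> 24 -> 41 -> 30 -> 23 -> 6 -> None


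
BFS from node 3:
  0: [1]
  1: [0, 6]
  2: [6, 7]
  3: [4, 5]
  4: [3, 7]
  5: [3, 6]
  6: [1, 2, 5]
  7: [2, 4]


Visit 3, enqueue [4, 5]
Visit 4, enqueue [7]
Visit 5, enqueue [6]
Visit 7, enqueue [2]
Visit 6, enqueue [1]
Visit 2, enqueue []
Visit 1, enqueue [0]
Visit 0, enqueue []

BFS order: [3, 4, 5, 7, 6, 2, 1, 0]


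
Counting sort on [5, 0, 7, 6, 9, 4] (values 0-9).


Input: [5, 0, 7, 6, 9, 4]
Counts: [1, 0, 0, 0, 1, 1, 1, 1, 0, 1]

Sorted: [0, 4, 5, 6, 7, 9]


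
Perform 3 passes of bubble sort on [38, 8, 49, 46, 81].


Initial: [38, 8, 49, 46, 81]
Pass 1: [8, 38, 46, 49, 81] (2 swaps)
Pass 2: [8, 38, 46, 49, 81] (0 swaps)
Pass 3: [8, 38, 46, 49, 81] (0 swaps)

After 3 passes: [8, 38, 46, 49, 81]


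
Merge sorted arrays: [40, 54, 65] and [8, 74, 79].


Take 8 from B
Take 40 from A
Take 54 from A
Take 65 from A

Merged: [8, 40, 54, 65, 74, 79]


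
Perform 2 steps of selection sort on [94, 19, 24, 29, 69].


Initial: [94, 19, 24, 29, 69]
Step 1: min=19 at 1
  Swap: [19, 94, 24, 29, 69]
Step 2: min=24 at 2
  Swap: [19, 24, 94, 29, 69]

After 2 steps: [19, 24, 94, 29, 69]


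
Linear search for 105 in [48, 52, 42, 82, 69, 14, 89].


i=0: 48!=105
i=1: 52!=105
i=2: 42!=105
i=3: 82!=105
i=4: 69!=105
i=5: 14!=105
i=6: 89!=105

Not found, 7 comps


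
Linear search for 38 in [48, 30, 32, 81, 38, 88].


i=0: 48!=38
i=1: 30!=38
i=2: 32!=38
i=3: 81!=38
i=4: 38==38 found!

Found at 4, 5 comps


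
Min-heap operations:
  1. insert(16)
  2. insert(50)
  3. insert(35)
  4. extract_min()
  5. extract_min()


insert(16) -> [16]
insert(50) -> [16, 50]
insert(35) -> [16, 50, 35]
extract_min()->16, [35, 50]
extract_min()->35, [50]

Final heap: [50]


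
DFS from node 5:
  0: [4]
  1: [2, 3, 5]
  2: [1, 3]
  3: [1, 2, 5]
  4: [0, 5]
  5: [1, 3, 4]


Visit 5, push [4, 3, 1]
Visit 1, push [3, 2]
Visit 2, push [3]
Visit 3, push []
Visit 4, push [0]
Visit 0, push []

DFS order: [5, 1, 2, 3, 4, 0]


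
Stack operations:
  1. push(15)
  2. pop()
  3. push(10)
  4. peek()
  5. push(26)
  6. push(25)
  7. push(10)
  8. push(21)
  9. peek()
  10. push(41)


push(15) -> [15]
pop()->15, []
push(10) -> [10]
peek()->10
push(26) -> [10, 26]
push(25) -> [10, 26, 25]
push(10) -> [10, 26, 25, 10]
push(21) -> [10, 26, 25, 10, 21]
peek()->21
push(41) -> [10, 26, 25, 10, 21, 41]

Final stack: [10, 26, 25, 10, 21, 41]


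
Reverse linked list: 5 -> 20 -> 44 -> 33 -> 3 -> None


Step 1: curr=5, set curr.next=prev(None) | reversed so far: 5
Step 2: curr=20, set curr.next=prev(5) | reversed so far: 20 -> 5
Step 3: curr=44, set curr.next=prev(20) | reversed so far: 44 -> 20 -> 5
Step 4: curr=33, set curr.next=prev(44) | reversed so far: 33 -> 44 -> 20 -> 5
Step 5: curr=3, set curr.next=prev(33) | reversed so far: 3 -> 33 -> 44 -> 20 -> 5

3 -> 33 -> 44 -> 20 -> 5 -> None


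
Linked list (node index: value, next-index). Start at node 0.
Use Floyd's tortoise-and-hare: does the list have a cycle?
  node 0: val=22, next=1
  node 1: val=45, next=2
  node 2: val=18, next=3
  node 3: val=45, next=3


Floyd's tortoise (slow, +1) and hare (fast, +2):
  init: slow=0, fast=0
  step 1: slow=1, fast=2
  step 2: slow=2, fast=3
  step 3: slow=3, fast=3
  slow == fast at node 3: cycle detected

Cycle: yes


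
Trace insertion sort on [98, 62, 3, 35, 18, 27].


Initial: [98, 62, 3, 35, 18, 27]
Insert 62: [62, 98, 3, 35, 18, 27]
Insert 3: [3, 62, 98, 35, 18, 27]
Insert 35: [3, 35, 62, 98, 18, 27]
Insert 18: [3, 18, 35, 62, 98, 27]
Insert 27: [3, 18, 27, 35, 62, 98]

Sorted: [3, 18, 27, 35, 62, 98]


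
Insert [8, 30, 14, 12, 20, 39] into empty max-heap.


Insert 8: [8]
Insert 30: [30, 8]
Insert 14: [30, 8, 14]
Insert 12: [30, 12, 14, 8]
Insert 20: [30, 20, 14, 8, 12]
Insert 39: [39, 20, 30, 8, 12, 14]

Final heap: [39, 20, 30, 8, 12, 14]


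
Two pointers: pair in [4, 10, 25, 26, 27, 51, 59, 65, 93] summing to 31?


lo=0(4)+hi=8(93)=97
lo=0(4)+hi=7(65)=69
lo=0(4)+hi=6(59)=63
lo=0(4)+hi=5(51)=55
lo=0(4)+hi=4(27)=31

Yes: 4+27=31


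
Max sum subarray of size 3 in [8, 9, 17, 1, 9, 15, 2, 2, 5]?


[0:3]: 34
[1:4]: 27
[2:5]: 27
[3:6]: 25
[4:7]: 26
[5:8]: 19
[6:9]: 9

Max: 34 at [0:3]


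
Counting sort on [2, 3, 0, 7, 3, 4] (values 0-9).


Input: [2, 3, 0, 7, 3, 4]
Counts: [1, 0, 1, 2, 1, 0, 0, 1, 0, 0]

Sorted: [0, 2, 3, 3, 4, 7]


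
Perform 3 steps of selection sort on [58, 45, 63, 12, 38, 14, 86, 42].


Initial: [58, 45, 63, 12, 38, 14, 86, 42]
Step 1: min=12 at 3
  Swap: [12, 45, 63, 58, 38, 14, 86, 42]
Step 2: min=14 at 5
  Swap: [12, 14, 63, 58, 38, 45, 86, 42]
Step 3: min=38 at 4
  Swap: [12, 14, 38, 58, 63, 45, 86, 42]

After 3 steps: [12, 14, 38, 58, 63, 45, 86, 42]


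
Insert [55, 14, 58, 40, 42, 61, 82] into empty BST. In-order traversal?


Insert 55: root
Insert 14: L from 55
Insert 58: R from 55
Insert 40: L from 55 -> R from 14
Insert 42: L from 55 -> R from 14 -> R from 40
Insert 61: R from 55 -> R from 58
Insert 82: R from 55 -> R from 58 -> R from 61

In-order: [14, 40, 42, 55, 58, 61, 82]


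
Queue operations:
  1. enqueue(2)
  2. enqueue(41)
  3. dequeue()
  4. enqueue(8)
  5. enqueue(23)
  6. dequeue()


enqueue(2) -> [2]
enqueue(41) -> [2, 41]
dequeue()->2, [41]
enqueue(8) -> [41, 8]
enqueue(23) -> [41, 8, 23]
dequeue()->41, [8, 23]

Final queue: [8, 23]


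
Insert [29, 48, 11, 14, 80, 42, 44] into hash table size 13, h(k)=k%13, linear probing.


Insert 29: h=3 -> slot 3
Insert 48: h=9 -> slot 9
Insert 11: h=11 -> slot 11
Insert 14: h=1 -> slot 1
Insert 80: h=2 -> slot 2
Insert 42: h=3, 1 probes -> slot 4
Insert 44: h=5 -> slot 5

Table: [None, 14, 80, 29, 42, 44, None, None, None, 48, None, 11, None]


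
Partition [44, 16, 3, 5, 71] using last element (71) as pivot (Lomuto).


Pivot: 71
  44 <= 71: advance i (no swap)
  16 <= 71: advance i (no swap)
  3 <= 71: advance i (no swap)
  5 <= 71: advance i (no swap)
Place pivot at 4: [44, 16, 3, 5, 71]

Partitioned: [44, 16, 3, 5, 71]


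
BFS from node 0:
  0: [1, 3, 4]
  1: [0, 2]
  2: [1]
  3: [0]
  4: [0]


Visit 0, enqueue [1, 3, 4]
Visit 1, enqueue [2]
Visit 3, enqueue []
Visit 4, enqueue []
Visit 2, enqueue []

BFS order: [0, 1, 3, 4, 2]


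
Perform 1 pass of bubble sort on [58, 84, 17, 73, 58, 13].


Initial: [58, 84, 17, 73, 58, 13]
Pass 1: [58, 17, 73, 58, 13, 84] (4 swaps)

After 1 pass: [58, 17, 73, 58, 13, 84]


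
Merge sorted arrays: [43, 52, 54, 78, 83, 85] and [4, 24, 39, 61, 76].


Take 4 from B
Take 24 from B
Take 39 from B
Take 43 from A
Take 52 from A
Take 54 from A
Take 61 from B
Take 76 from B

Merged: [4, 24, 39, 43, 52, 54, 61, 76, 78, 83, 85]


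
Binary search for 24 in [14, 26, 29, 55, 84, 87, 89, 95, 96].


Step 1: lo=0, hi=8, mid=4, val=84
Step 2: lo=0, hi=3, mid=1, val=26
Step 3: lo=0, hi=0, mid=0, val=14

Not found


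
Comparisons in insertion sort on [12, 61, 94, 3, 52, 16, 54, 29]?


Algorithm: insertion sort
Input: [12, 61, 94, 3, 52, 16, 54, 29]
Sorted: [3, 12, 16, 29, 52, 54, 61, 94]

20


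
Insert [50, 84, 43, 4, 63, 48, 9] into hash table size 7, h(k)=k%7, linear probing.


Insert 50: h=1 -> slot 1
Insert 84: h=0 -> slot 0
Insert 43: h=1, 1 probes -> slot 2
Insert 4: h=4 -> slot 4
Insert 63: h=0, 3 probes -> slot 3
Insert 48: h=6 -> slot 6
Insert 9: h=2, 3 probes -> slot 5

Table: [84, 50, 43, 63, 4, 9, 48]


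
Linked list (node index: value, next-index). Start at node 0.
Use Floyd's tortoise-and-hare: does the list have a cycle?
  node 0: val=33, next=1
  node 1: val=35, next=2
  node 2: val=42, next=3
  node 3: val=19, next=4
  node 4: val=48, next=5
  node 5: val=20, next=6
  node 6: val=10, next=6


Floyd's tortoise (slow, +1) and hare (fast, +2):
  init: slow=0, fast=0
  step 1: slow=1, fast=2
  step 2: slow=2, fast=4
  step 3: slow=3, fast=6
  step 4: slow=4, fast=6
  step 5: slow=5, fast=6
  step 6: slow=6, fast=6
  slow == fast at node 6: cycle detected

Cycle: yes


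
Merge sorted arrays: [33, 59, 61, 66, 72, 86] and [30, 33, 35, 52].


Take 30 from B
Take 33 from A
Take 33 from B
Take 35 from B
Take 52 from B

Merged: [30, 33, 33, 35, 52, 59, 61, 66, 72, 86]


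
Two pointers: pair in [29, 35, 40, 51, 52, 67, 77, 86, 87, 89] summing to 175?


lo=0(29)+hi=9(89)=118
lo=1(35)+hi=9(89)=124
lo=2(40)+hi=9(89)=129
lo=3(51)+hi=9(89)=140
lo=4(52)+hi=9(89)=141
lo=5(67)+hi=9(89)=156
lo=6(77)+hi=9(89)=166
lo=7(86)+hi=9(89)=175

Yes: 86+89=175


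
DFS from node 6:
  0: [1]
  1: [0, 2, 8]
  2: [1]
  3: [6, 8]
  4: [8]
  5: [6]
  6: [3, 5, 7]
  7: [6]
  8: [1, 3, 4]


Visit 6, push [7, 5, 3]
Visit 3, push [8]
Visit 8, push [4, 1]
Visit 1, push [2, 0]
Visit 0, push []
Visit 2, push []
Visit 4, push []
Visit 5, push []
Visit 7, push []

DFS order: [6, 3, 8, 1, 0, 2, 4, 5, 7]


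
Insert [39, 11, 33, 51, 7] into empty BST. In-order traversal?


Insert 39: root
Insert 11: L from 39
Insert 33: L from 39 -> R from 11
Insert 51: R from 39
Insert 7: L from 39 -> L from 11

In-order: [7, 11, 33, 39, 51]


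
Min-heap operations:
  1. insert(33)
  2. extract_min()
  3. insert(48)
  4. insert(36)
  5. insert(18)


insert(33) -> [33]
extract_min()->33, []
insert(48) -> [48]
insert(36) -> [36, 48]
insert(18) -> [18, 48, 36]

Final heap: [18, 48, 36]


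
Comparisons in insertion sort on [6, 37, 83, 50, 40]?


Algorithm: insertion sort
Input: [6, 37, 83, 50, 40]
Sorted: [6, 37, 40, 50, 83]

7


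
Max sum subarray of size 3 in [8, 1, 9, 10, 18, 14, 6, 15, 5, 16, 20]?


[0:3]: 18
[1:4]: 20
[2:5]: 37
[3:6]: 42
[4:7]: 38
[5:8]: 35
[6:9]: 26
[7:10]: 36
[8:11]: 41

Max: 42 at [3:6]


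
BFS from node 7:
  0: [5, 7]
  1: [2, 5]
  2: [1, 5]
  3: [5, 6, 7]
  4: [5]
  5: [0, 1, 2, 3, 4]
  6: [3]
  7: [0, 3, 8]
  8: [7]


Visit 7, enqueue [0, 3, 8]
Visit 0, enqueue [5]
Visit 3, enqueue [6]
Visit 8, enqueue []
Visit 5, enqueue [1, 2, 4]
Visit 6, enqueue []
Visit 1, enqueue []
Visit 2, enqueue []
Visit 4, enqueue []

BFS order: [7, 0, 3, 8, 5, 6, 1, 2, 4]


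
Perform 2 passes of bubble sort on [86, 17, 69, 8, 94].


Initial: [86, 17, 69, 8, 94]
Pass 1: [17, 69, 8, 86, 94] (3 swaps)
Pass 2: [17, 8, 69, 86, 94] (1 swaps)

After 2 passes: [17, 8, 69, 86, 94]


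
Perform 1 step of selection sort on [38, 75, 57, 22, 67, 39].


Initial: [38, 75, 57, 22, 67, 39]
Step 1: min=22 at 3
  Swap: [22, 75, 57, 38, 67, 39]

After 1 step: [22, 75, 57, 38, 67, 39]


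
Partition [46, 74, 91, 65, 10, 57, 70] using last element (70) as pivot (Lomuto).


Pivot: 70
  46 <= 70: advance i (no swap)
  65 <= 70: swap -> [46, 65, 91, 74, 10, 57, 70]
  10 <= 70: swap -> [46, 65, 10, 74, 91, 57, 70]
  57 <= 70: swap -> [46, 65, 10, 57, 91, 74, 70]
Place pivot at 4: [46, 65, 10, 57, 70, 74, 91]

Partitioned: [46, 65, 10, 57, 70, 74, 91]


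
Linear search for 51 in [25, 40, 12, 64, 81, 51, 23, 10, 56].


i=0: 25!=51
i=1: 40!=51
i=2: 12!=51
i=3: 64!=51
i=4: 81!=51
i=5: 51==51 found!

Found at 5, 6 comps


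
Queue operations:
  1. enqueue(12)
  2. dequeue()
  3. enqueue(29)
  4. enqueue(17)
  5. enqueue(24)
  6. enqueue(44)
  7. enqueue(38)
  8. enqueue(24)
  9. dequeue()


enqueue(12) -> [12]
dequeue()->12, []
enqueue(29) -> [29]
enqueue(17) -> [29, 17]
enqueue(24) -> [29, 17, 24]
enqueue(44) -> [29, 17, 24, 44]
enqueue(38) -> [29, 17, 24, 44, 38]
enqueue(24) -> [29, 17, 24, 44, 38, 24]
dequeue()->29, [17, 24, 44, 38, 24]

Final queue: [17, 24, 44, 38, 24]
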